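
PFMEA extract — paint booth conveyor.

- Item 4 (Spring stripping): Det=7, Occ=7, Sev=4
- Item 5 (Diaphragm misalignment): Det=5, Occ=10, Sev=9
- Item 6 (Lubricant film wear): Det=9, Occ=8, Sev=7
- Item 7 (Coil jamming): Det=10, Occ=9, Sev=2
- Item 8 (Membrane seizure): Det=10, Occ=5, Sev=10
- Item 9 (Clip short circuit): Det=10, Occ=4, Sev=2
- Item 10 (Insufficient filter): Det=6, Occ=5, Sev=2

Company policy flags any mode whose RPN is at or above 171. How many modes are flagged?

5

RPN = Severity × Occurrence × Detection:
  Item 4: 4 × 7 × 7 = 196
  Item 5: 9 × 10 × 5 = 450
  Item 6: 7 × 8 × 9 = 504
  Item 7: 2 × 9 × 10 = 180
  Item 8: 10 × 5 × 10 = 500
  Item 9: 2 × 4 × 10 = 80
  Item 10: 2 × 5 × 6 = 60
Modes with RPN ≥ 171: Item 4 (196), Item 5 (450), Item 6 (504), Item 7 (180), Item 8 (500) → 5.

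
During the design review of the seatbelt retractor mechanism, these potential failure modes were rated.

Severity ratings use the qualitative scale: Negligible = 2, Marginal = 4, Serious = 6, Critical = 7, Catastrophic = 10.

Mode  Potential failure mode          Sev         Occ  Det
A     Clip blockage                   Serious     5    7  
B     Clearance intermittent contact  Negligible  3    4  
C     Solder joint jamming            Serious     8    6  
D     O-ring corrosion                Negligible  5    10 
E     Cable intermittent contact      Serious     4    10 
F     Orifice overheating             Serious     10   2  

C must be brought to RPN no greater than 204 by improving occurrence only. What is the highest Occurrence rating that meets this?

C: S=6, O=8, D=6 → current RPN = 288.
Fixed product = 36. Need 36 × O ≤ 204, so O ≤ 204/36 = 5.67.
Maximum integer Occurrence rating = 5 (gives RPN 180; O=6 would give 216 > 204).

5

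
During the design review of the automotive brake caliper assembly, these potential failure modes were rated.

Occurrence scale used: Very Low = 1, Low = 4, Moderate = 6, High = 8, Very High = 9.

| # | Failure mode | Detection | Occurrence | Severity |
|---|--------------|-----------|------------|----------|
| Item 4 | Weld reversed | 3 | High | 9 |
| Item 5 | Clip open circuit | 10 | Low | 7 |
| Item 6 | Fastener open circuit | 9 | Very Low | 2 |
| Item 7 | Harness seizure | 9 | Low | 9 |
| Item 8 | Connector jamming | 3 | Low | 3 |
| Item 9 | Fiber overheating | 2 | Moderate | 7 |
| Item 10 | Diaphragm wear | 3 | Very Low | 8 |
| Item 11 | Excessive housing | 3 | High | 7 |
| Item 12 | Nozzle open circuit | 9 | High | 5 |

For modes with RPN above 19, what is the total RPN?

RPN = Severity × Occurrence × Detection:
  Item 4: 9 × 8 × 3 = 216
  Item 5: 7 × 4 × 10 = 280
  Item 6: 2 × 1 × 9 = 18
  Item 7: 9 × 4 × 9 = 324
  Item 8: 3 × 4 × 3 = 36
  Item 9: 7 × 6 × 2 = 84
  Item 10: 8 × 1 × 3 = 24
  Item 11: 7 × 8 × 3 = 168
  Item 12: 5 × 8 × 9 = 360
RPN > 19: Item 4 (216), Item 5 (280), Item 7 (324), Item 8 (36), Item 9 (84), Item 10 (24), Item 11 (168), Item 12 (360).
Sum: 216 + 280 + 324 + 36 + 84 + 24 + 168 + 360 = 1492.

1492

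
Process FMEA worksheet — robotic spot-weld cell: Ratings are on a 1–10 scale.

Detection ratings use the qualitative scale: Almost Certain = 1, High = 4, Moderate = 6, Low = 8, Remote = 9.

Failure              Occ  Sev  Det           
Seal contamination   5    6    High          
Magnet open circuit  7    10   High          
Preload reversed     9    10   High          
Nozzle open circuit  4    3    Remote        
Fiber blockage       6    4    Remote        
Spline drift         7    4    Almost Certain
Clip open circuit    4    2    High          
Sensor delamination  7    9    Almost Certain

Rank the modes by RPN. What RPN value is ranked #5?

108

RPN = Severity × Occurrence × Detection:
  Seal contamination: 6 × 5 × 4 = 120
  Magnet open circuit: 10 × 7 × 4 = 280
  Preload reversed: 10 × 9 × 4 = 360
  Nozzle open circuit: 3 × 4 × 9 = 108
  Fiber blockage: 4 × 6 × 9 = 216
  Spline drift: 4 × 7 × 1 = 28
  Clip open circuit: 2 × 4 × 4 = 32
  Sensor delamination: 9 × 7 × 1 = 63
Sorted descending: 360, 280, 216, 120, 108, 63, 32, 28.
The fifth-highest RPN is 108 (Nozzle open circuit).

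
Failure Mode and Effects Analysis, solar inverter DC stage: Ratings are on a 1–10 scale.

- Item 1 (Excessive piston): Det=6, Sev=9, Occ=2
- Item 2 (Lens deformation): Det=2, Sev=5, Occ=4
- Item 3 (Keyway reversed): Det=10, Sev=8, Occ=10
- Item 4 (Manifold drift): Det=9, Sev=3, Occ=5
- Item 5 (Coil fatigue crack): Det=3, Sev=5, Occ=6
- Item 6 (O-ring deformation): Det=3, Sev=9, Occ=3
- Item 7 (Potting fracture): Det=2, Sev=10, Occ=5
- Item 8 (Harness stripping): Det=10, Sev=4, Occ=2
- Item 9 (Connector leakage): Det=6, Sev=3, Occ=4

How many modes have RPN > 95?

RPN = Severity × Occurrence × Detection:
  Item 1: 9 × 2 × 6 = 108
  Item 2: 5 × 4 × 2 = 40
  Item 3: 8 × 10 × 10 = 800
  Item 4: 3 × 5 × 9 = 135
  Item 5: 5 × 6 × 3 = 90
  Item 6: 9 × 3 × 3 = 81
  Item 7: 10 × 5 × 2 = 100
  Item 8: 4 × 2 × 10 = 80
  Item 9: 3 × 4 × 6 = 72
Modes with RPN > 95: Item 1 (108), Item 3 (800), Item 4 (135), Item 7 (100) → 4.

4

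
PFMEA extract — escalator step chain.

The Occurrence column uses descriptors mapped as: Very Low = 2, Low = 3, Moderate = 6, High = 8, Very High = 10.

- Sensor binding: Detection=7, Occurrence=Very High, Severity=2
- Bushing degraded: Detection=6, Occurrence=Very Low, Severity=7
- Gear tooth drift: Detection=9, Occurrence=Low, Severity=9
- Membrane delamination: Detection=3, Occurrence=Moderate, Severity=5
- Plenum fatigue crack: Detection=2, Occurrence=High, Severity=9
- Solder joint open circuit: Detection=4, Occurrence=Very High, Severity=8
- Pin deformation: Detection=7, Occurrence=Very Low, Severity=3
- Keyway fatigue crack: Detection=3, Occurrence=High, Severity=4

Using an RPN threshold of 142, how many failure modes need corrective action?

RPN = Severity × Occurrence × Detection:
  Sensor binding: 2 × 10 × 7 = 140
  Bushing degraded: 7 × 2 × 6 = 84
  Gear tooth drift: 9 × 3 × 9 = 243
  Membrane delamination: 5 × 6 × 3 = 90
  Plenum fatigue crack: 9 × 8 × 2 = 144
  Solder joint open circuit: 8 × 10 × 4 = 320
  Pin deformation: 3 × 2 × 7 = 42
  Keyway fatigue crack: 4 × 8 × 3 = 96
Modes with RPN ≥ 142: Gear tooth drift (243), Plenum fatigue crack (144), Solder joint open circuit (320) → 3.

3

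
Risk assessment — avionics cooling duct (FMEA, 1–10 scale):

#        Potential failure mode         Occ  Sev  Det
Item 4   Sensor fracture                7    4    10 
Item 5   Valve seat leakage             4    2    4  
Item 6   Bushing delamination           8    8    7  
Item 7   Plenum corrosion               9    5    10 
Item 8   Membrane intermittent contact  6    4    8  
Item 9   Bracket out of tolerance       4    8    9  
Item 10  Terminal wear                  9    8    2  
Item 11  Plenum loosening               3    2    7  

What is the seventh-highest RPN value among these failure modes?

RPN = Severity × Occurrence × Detection:
  Item 4: 4 × 7 × 10 = 280
  Item 5: 2 × 4 × 4 = 32
  Item 6: 8 × 8 × 7 = 448
  Item 7: 5 × 9 × 10 = 450
  Item 8: 4 × 6 × 8 = 192
  Item 9: 8 × 4 × 9 = 288
  Item 10: 8 × 9 × 2 = 144
  Item 11: 2 × 3 × 7 = 42
Sorted descending: 450, 448, 288, 280, 192, 144, 42, 32.
The seventh-highest RPN is 42 (Item 11).

42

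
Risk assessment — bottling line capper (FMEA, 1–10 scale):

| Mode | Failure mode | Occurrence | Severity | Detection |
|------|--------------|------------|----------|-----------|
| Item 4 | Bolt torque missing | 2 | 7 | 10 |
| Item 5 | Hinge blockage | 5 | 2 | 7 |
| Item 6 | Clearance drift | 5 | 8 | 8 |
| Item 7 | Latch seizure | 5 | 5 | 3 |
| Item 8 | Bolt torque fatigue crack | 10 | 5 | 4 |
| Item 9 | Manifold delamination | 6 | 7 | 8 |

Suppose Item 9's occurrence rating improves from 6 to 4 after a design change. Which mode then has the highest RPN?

RPN = Severity × Occurrence × Detection:
  Item 4: 7 × 2 × 10 = 140
  Item 5: 2 × 5 × 7 = 70
  Item 6: 8 × 5 × 8 = 320
  Item 7: 5 × 5 × 3 = 75
  Item 8: 5 × 10 × 4 = 200
  Item 9: 7 × 6 × 8 = 336
After action: Item 9 → 7 × 4 × 8 = 224.
Revised RPNs: Item 6=320, Item 9=224, Item 8=200, Item 4=140, Item 7=75, Item 5=70.
Highest is now Item 6 (320).

Item 6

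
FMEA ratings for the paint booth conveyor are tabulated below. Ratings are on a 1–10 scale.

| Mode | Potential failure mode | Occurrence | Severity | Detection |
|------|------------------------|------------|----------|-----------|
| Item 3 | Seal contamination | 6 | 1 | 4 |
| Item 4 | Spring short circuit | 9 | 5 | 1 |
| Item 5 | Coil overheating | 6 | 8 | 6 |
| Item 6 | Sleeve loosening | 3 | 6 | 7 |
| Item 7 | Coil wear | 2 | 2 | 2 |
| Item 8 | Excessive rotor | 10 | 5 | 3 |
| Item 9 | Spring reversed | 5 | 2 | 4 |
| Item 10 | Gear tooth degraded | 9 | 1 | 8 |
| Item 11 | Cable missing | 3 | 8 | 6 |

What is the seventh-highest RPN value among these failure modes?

RPN = Severity × Occurrence × Detection:
  Item 3: 1 × 6 × 4 = 24
  Item 4: 5 × 9 × 1 = 45
  Item 5: 8 × 6 × 6 = 288
  Item 6: 6 × 3 × 7 = 126
  Item 7: 2 × 2 × 2 = 8
  Item 8: 5 × 10 × 3 = 150
  Item 9: 2 × 5 × 4 = 40
  Item 10: 1 × 9 × 8 = 72
  Item 11: 8 × 3 × 6 = 144
Sorted descending: 288, 150, 144, 126, 72, 45, 40, 24, 8.
The seventh-highest RPN is 40 (Item 9).

40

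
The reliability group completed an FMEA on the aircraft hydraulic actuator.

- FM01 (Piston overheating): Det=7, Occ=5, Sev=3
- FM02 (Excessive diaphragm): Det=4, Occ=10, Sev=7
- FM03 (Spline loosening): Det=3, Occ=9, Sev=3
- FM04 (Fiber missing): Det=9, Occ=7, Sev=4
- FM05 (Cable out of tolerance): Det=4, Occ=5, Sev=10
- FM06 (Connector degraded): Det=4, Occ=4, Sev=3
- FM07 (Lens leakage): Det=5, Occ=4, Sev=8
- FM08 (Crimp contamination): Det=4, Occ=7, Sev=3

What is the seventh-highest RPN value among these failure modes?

81

RPN = Severity × Occurrence × Detection:
  FM01: 3 × 5 × 7 = 105
  FM02: 7 × 10 × 4 = 280
  FM03: 3 × 9 × 3 = 81
  FM04: 4 × 7 × 9 = 252
  FM05: 10 × 5 × 4 = 200
  FM06: 3 × 4 × 4 = 48
  FM07: 8 × 4 × 5 = 160
  FM08: 3 × 7 × 4 = 84
Sorted descending: 280, 252, 200, 160, 105, 84, 81, 48.
The seventh-highest RPN is 81 (FM03).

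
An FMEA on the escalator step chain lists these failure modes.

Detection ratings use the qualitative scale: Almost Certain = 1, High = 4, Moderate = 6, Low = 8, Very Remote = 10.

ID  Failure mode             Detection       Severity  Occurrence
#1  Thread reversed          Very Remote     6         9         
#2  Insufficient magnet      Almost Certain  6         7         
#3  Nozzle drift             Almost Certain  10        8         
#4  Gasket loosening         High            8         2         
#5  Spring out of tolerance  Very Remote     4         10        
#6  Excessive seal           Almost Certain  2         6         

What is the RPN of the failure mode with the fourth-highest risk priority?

64

RPN = Severity × Occurrence × Detection:
  #1: 6 × 9 × 10 = 540
  #2: 6 × 7 × 1 = 42
  #3: 10 × 8 × 1 = 80
  #4: 8 × 2 × 4 = 64
  #5: 4 × 10 × 10 = 400
  #6: 2 × 6 × 1 = 12
Sorted descending: 540, 400, 80, 64, 42, 12.
The fourth-highest RPN is 64 (#4).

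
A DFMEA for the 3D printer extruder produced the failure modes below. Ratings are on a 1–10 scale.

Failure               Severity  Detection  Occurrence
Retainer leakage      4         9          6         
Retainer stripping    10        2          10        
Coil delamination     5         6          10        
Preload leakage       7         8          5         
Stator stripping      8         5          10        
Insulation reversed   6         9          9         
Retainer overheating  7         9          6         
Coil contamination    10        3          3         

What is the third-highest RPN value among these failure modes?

RPN = Severity × Occurrence × Detection:
  Retainer leakage: 4 × 6 × 9 = 216
  Retainer stripping: 10 × 10 × 2 = 200
  Coil delamination: 5 × 10 × 6 = 300
  Preload leakage: 7 × 5 × 8 = 280
  Stator stripping: 8 × 10 × 5 = 400
  Insulation reversed: 6 × 9 × 9 = 486
  Retainer overheating: 7 × 6 × 9 = 378
  Coil contamination: 10 × 3 × 3 = 90
Sorted descending: 486, 400, 378, 300, 280, 216, 200, 90.
The third-highest RPN is 378 (Retainer overheating).

378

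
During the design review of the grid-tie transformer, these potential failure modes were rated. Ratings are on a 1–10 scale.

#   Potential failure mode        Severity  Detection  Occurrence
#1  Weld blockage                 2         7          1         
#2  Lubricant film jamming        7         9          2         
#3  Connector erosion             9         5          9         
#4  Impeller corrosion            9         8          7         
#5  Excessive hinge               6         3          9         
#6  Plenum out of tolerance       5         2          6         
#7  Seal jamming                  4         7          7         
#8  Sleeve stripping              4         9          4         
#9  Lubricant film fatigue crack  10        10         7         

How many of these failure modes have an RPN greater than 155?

5

RPN = Severity × Occurrence × Detection:
  #1: 2 × 1 × 7 = 14
  #2: 7 × 2 × 9 = 126
  #3: 9 × 9 × 5 = 405
  #4: 9 × 7 × 8 = 504
  #5: 6 × 9 × 3 = 162
  #6: 5 × 6 × 2 = 60
  #7: 4 × 7 × 7 = 196
  #8: 4 × 4 × 9 = 144
  #9: 10 × 7 × 10 = 700
Modes with RPN > 155: #3 (405), #4 (504), #5 (162), #7 (196), #9 (700) → 5.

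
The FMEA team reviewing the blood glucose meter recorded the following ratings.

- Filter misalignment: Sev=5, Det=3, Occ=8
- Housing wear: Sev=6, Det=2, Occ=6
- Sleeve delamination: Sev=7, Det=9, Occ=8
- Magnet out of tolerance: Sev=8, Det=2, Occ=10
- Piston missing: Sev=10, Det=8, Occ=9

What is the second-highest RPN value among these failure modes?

504

RPN = Severity × Occurrence × Detection:
  Filter misalignment: 5 × 8 × 3 = 120
  Housing wear: 6 × 6 × 2 = 72
  Sleeve delamination: 7 × 8 × 9 = 504
  Magnet out of tolerance: 8 × 10 × 2 = 160
  Piston missing: 10 × 9 × 8 = 720
Sorted descending: 720, 504, 160, 120, 72.
The second-highest RPN is 504 (Sleeve delamination).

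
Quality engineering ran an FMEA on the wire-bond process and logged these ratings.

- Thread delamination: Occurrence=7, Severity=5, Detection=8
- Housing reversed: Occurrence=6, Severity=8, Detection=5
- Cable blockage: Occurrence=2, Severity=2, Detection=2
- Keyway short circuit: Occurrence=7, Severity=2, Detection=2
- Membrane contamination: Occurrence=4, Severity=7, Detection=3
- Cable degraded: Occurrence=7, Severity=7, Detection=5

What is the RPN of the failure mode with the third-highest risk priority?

240

RPN = Severity × Occurrence × Detection:
  Thread delamination: 5 × 7 × 8 = 280
  Housing reversed: 8 × 6 × 5 = 240
  Cable blockage: 2 × 2 × 2 = 8
  Keyway short circuit: 2 × 7 × 2 = 28
  Membrane contamination: 7 × 4 × 3 = 84
  Cable degraded: 7 × 7 × 5 = 245
Sorted descending: 280, 245, 240, 84, 28, 8.
The third-highest RPN is 240 (Housing reversed).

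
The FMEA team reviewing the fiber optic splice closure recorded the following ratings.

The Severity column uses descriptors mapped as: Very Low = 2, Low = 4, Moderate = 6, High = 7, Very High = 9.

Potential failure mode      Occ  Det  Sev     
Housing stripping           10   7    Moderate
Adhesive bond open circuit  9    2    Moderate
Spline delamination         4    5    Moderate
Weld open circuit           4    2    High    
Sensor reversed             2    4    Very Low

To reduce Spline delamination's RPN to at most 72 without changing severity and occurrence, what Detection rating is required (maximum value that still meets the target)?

3

Spline delamination: S=6, O=4, D=5 → current RPN = 120.
Fixed product = 24. Need 24 × D ≤ 72, so D ≤ 72/24 = 3.00.
Maximum integer Detection rating = 3 (gives RPN 72; D=4 would give 96 > 72).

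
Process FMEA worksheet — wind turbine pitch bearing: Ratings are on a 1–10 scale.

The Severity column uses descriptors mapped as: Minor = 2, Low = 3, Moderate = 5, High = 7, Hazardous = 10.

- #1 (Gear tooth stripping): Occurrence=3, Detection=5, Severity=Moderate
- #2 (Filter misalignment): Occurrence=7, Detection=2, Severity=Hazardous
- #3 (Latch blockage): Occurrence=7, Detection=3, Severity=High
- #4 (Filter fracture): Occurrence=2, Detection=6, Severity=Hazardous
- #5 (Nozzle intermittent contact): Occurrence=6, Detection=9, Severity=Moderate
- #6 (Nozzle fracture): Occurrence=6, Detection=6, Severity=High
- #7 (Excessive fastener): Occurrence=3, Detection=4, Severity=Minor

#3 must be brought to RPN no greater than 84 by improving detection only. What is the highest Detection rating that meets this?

1

#3: S=7, O=7, D=3 → current RPN = 147.
Fixed product = 49. Need 49 × D ≤ 84, so D ≤ 84/49 = 1.71.
Maximum integer Detection rating = 1 (gives RPN 49; D=2 would give 98 > 84).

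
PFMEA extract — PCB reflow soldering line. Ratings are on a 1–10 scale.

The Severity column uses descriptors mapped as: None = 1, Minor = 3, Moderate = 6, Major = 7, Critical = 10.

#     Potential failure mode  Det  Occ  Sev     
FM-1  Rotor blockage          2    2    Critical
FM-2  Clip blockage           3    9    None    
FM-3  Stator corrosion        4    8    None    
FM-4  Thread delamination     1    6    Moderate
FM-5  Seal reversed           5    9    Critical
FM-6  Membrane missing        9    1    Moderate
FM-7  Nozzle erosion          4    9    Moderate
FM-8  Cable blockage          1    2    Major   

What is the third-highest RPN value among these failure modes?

RPN = Severity × Occurrence × Detection:
  FM-1: 10 × 2 × 2 = 40
  FM-2: 1 × 9 × 3 = 27
  FM-3: 1 × 8 × 4 = 32
  FM-4: 6 × 6 × 1 = 36
  FM-5: 10 × 9 × 5 = 450
  FM-6: 6 × 1 × 9 = 54
  FM-7: 6 × 9 × 4 = 216
  FM-8: 7 × 2 × 1 = 14
Sorted descending: 450, 216, 54, 40, 36, 32, 27, 14.
The third-highest RPN is 54 (FM-6).

54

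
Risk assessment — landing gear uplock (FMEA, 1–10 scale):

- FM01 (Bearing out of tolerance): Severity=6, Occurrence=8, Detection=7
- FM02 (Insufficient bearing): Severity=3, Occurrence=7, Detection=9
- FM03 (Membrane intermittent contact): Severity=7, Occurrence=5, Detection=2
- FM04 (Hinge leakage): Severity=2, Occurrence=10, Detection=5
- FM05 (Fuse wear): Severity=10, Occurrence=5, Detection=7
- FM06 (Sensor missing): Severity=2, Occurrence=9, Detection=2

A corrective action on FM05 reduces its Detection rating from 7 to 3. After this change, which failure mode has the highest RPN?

FM01

RPN = Severity × Occurrence × Detection:
  FM01: 6 × 8 × 7 = 336
  FM02: 3 × 7 × 9 = 189
  FM03: 7 × 5 × 2 = 70
  FM04: 2 × 10 × 5 = 100
  FM05: 10 × 5 × 7 = 350
  FM06: 2 × 9 × 2 = 36
After action: FM05 → 10 × 5 × 3 = 150.
Revised RPNs: FM01=336, FM02=189, FM05=150, FM04=100, FM03=70, FM06=36.
Highest is now FM01 (336).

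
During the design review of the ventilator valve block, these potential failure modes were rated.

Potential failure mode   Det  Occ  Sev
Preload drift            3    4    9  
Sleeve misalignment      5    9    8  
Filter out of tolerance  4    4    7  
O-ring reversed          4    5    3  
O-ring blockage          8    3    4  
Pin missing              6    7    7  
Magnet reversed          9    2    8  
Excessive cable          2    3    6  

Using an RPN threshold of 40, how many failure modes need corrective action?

7

RPN = Severity × Occurrence × Detection:
  Preload drift: 9 × 4 × 3 = 108
  Sleeve misalignment: 8 × 9 × 5 = 360
  Filter out of tolerance: 7 × 4 × 4 = 112
  O-ring reversed: 3 × 5 × 4 = 60
  O-ring blockage: 4 × 3 × 8 = 96
  Pin missing: 7 × 7 × 6 = 294
  Magnet reversed: 8 × 2 × 9 = 144
  Excessive cable: 6 × 3 × 2 = 36
Modes with RPN ≥ 40: Preload drift (108), Sleeve misalignment (360), Filter out of tolerance (112), O-ring reversed (60), O-ring blockage (96), Pin missing (294), Magnet reversed (144) → 7.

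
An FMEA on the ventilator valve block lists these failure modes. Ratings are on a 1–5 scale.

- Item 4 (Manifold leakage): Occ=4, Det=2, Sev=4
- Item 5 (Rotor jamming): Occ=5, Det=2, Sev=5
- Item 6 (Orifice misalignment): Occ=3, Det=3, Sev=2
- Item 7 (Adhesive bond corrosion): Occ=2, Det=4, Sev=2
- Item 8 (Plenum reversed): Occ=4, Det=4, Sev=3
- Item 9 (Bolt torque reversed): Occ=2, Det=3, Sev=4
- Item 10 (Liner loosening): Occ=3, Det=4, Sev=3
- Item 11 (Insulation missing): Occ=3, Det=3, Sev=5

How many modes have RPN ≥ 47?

RPN = Severity × Occurrence × Detection:
  Item 4: 4 × 4 × 2 = 32
  Item 5: 5 × 5 × 2 = 50
  Item 6: 2 × 3 × 3 = 18
  Item 7: 2 × 2 × 4 = 16
  Item 8: 3 × 4 × 4 = 48
  Item 9: 4 × 2 × 3 = 24
  Item 10: 3 × 3 × 4 = 36
  Item 11: 5 × 3 × 3 = 45
Modes with RPN ≥ 47: Item 5 (50), Item 8 (48) → 2.

2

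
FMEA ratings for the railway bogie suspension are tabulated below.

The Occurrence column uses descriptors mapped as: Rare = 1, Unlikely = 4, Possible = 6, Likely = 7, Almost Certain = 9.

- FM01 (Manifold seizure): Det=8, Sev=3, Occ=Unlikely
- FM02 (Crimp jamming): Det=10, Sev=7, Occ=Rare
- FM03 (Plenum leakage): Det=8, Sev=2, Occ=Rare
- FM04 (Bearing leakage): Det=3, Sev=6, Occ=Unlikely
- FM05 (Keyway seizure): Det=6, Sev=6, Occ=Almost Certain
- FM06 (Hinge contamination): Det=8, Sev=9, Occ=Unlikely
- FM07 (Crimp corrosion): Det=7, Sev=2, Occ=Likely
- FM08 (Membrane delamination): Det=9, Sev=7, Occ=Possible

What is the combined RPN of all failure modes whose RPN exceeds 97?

1088

RPN = Severity × Occurrence × Detection:
  FM01: 3 × 4 × 8 = 96
  FM02: 7 × 1 × 10 = 70
  FM03: 2 × 1 × 8 = 16
  FM04: 6 × 4 × 3 = 72
  FM05: 6 × 9 × 6 = 324
  FM06: 9 × 4 × 8 = 288
  FM07: 2 × 7 × 7 = 98
  FM08: 7 × 6 × 9 = 378
RPN > 97: FM05 (324), FM06 (288), FM07 (98), FM08 (378).
Sum: 324 + 288 + 98 + 378 = 1088.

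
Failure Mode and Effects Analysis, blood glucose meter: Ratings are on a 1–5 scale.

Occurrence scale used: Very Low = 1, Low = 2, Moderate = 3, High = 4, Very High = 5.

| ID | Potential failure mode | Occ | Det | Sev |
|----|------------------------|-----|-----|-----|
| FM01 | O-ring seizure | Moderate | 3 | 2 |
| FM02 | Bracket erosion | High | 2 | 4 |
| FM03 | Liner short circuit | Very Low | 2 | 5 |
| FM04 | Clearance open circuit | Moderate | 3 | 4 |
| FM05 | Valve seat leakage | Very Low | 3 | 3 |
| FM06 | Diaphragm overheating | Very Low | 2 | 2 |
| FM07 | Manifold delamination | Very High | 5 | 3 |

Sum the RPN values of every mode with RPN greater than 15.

161

RPN = Severity × Occurrence × Detection:
  FM01: 2 × 3 × 3 = 18
  FM02: 4 × 4 × 2 = 32
  FM03: 5 × 1 × 2 = 10
  FM04: 4 × 3 × 3 = 36
  FM05: 3 × 1 × 3 = 9
  FM06: 2 × 1 × 2 = 4
  FM07: 3 × 5 × 5 = 75
RPN > 15: FM01 (18), FM02 (32), FM04 (36), FM07 (75).
Sum: 18 + 32 + 36 + 75 = 161.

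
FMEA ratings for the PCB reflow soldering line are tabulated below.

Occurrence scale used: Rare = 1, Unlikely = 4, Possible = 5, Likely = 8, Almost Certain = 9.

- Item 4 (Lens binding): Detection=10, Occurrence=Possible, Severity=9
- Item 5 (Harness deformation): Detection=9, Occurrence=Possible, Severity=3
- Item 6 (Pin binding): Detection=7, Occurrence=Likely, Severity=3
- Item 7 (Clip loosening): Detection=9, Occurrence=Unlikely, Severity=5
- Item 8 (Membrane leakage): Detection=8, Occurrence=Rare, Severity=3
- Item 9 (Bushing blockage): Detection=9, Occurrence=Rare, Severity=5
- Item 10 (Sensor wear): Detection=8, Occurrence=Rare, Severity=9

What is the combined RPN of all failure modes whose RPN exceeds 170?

RPN = Severity × Occurrence × Detection:
  Item 4: 9 × 5 × 10 = 450
  Item 5: 3 × 5 × 9 = 135
  Item 6: 3 × 8 × 7 = 168
  Item 7: 5 × 4 × 9 = 180
  Item 8: 3 × 1 × 8 = 24
  Item 9: 5 × 1 × 9 = 45
  Item 10: 9 × 1 × 8 = 72
RPN > 170: Item 4 (450), Item 7 (180).
Sum: 450 + 180 = 630.

630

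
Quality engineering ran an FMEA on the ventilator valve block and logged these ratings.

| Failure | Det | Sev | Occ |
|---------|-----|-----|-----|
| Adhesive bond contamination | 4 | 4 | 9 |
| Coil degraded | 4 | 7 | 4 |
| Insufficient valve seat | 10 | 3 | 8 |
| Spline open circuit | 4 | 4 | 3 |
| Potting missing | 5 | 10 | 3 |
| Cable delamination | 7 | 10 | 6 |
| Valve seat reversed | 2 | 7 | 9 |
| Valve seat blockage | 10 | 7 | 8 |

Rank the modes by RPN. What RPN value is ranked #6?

RPN = Severity × Occurrence × Detection:
  Adhesive bond contamination: 4 × 9 × 4 = 144
  Coil degraded: 7 × 4 × 4 = 112
  Insufficient valve seat: 3 × 8 × 10 = 240
  Spline open circuit: 4 × 3 × 4 = 48
  Potting missing: 10 × 3 × 5 = 150
  Cable delamination: 10 × 6 × 7 = 420
  Valve seat reversed: 7 × 9 × 2 = 126
  Valve seat blockage: 7 × 8 × 10 = 560
Sorted descending: 560, 420, 240, 150, 144, 126, 112, 48.
The sixth-highest RPN is 126 (Valve seat reversed).

126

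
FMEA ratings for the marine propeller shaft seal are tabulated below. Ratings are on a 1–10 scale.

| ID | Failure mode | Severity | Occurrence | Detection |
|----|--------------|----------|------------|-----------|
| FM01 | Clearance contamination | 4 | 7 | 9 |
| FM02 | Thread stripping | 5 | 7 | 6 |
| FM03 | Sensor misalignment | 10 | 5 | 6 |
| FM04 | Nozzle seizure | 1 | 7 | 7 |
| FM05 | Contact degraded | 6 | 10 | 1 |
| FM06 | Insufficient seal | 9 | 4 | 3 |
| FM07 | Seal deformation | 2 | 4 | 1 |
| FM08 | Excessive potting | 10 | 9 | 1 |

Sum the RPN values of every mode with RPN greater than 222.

RPN = Severity × Occurrence × Detection:
  FM01: 4 × 7 × 9 = 252
  FM02: 5 × 7 × 6 = 210
  FM03: 10 × 5 × 6 = 300
  FM04: 1 × 7 × 7 = 49
  FM05: 6 × 10 × 1 = 60
  FM06: 9 × 4 × 3 = 108
  FM07: 2 × 4 × 1 = 8
  FM08: 10 × 9 × 1 = 90
RPN > 222: FM01 (252), FM03 (300).
Sum: 252 + 300 = 552.

552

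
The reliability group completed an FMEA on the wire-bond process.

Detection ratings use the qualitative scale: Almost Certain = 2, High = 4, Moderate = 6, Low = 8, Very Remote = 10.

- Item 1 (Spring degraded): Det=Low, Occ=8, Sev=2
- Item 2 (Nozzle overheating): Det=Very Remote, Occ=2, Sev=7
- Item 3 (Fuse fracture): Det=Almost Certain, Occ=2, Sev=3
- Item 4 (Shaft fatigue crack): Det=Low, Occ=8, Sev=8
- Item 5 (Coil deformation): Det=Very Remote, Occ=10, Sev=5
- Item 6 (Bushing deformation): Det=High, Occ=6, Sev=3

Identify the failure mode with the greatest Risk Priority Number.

Item 4

RPN = Severity × Occurrence × Detection:
  Item 1: 2 × 8 × 8 = 128
  Item 2: 7 × 2 × 10 = 140
  Item 3: 3 × 2 × 2 = 12
  Item 4: 8 × 8 × 8 = 512
  Item 5: 5 × 10 × 10 = 500
  Item 6: 3 × 6 × 4 = 72
Highest RPN is 512 → Item 4.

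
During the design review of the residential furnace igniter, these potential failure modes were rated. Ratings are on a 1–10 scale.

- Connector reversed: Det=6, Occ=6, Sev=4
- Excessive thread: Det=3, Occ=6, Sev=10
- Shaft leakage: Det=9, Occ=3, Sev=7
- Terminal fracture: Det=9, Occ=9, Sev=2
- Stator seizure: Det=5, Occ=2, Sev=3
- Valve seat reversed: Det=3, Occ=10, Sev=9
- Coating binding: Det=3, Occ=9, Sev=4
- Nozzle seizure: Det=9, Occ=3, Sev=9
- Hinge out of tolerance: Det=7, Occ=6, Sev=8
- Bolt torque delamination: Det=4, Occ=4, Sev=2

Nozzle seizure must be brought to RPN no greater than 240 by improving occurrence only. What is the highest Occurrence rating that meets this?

2

Nozzle seizure: S=9, O=3, D=9 → current RPN = 243.
Fixed product = 81. Need 81 × O ≤ 240, so O ≤ 240/81 = 2.96.
Maximum integer Occurrence rating = 2 (gives RPN 162; O=3 would give 243 > 240).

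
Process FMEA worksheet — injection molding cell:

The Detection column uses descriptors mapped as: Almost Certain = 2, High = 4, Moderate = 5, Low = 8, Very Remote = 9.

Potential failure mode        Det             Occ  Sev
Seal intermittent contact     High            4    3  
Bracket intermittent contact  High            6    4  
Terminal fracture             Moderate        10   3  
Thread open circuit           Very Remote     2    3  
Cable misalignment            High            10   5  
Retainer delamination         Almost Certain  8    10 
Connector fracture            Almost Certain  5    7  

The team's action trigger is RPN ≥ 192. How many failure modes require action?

RPN = Severity × Occurrence × Detection:
  Seal intermittent contact: 3 × 4 × 4 = 48
  Bracket intermittent contact: 4 × 6 × 4 = 96
  Terminal fracture: 3 × 10 × 5 = 150
  Thread open circuit: 3 × 2 × 9 = 54
  Cable misalignment: 5 × 10 × 4 = 200
  Retainer delamination: 10 × 8 × 2 = 160
  Connector fracture: 7 × 5 × 2 = 70
Modes with RPN ≥ 192: Cable misalignment (200) → 1.

1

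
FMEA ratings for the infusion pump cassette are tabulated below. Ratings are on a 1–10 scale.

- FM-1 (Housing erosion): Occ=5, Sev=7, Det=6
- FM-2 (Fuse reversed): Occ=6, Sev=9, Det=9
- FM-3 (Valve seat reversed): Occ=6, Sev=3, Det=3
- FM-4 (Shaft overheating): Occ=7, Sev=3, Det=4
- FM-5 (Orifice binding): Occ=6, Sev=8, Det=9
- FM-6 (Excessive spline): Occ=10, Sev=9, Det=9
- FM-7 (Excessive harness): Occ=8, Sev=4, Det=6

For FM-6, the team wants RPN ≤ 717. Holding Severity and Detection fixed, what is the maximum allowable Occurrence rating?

FM-6: S=9, O=10, D=9 → current RPN = 810.
Fixed product = 81. Need 81 × O ≤ 717, so O ≤ 717/81 = 8.85.
Maximum integer Occurrence rating = 8 (gives RPN 648; O=9 would give 729 > 717).

8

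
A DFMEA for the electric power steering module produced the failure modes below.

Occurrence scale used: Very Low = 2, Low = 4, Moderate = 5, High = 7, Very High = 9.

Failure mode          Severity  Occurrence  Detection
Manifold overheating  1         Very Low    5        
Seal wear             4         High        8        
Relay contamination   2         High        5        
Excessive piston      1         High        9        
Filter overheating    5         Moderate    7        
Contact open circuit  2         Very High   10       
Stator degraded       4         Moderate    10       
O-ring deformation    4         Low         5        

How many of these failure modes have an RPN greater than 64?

6

RPN = Severity × Occurrence × Detection:
  Manifold overheating: 1 × 2 × 5 = 10
  Seal wear: 4 × 7 × 8 = 224
  Relay contamination: 2 × 7 × 5 = 70
  Excessive piston: 1 × 7 × 9 = 63
  Filter overheating: 5 × 5 × 7 = 175
  Contact open circuit: 2 × 9 × 10 = 180
  Stator degraded: 4 × 5 × 10 = 200
  O-ring deformation: 4 × 4 × 5 = 80
Modes with RPN > 64: Seal wear (224), Relay contamination (70), Filter overheating (175), Contact open circuit (180), Stator degraded (200), O-ring deformation (80) → 6.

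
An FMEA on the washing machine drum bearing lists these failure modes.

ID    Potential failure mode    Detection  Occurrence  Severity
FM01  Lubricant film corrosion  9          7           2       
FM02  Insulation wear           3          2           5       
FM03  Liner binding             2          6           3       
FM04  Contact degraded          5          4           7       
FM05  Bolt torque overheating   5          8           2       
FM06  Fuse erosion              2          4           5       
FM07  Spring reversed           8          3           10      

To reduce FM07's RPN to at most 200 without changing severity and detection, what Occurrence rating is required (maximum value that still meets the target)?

FM07: S=10, O=3, D=8 → current RPN = 240.
Fixed product = 80. Need 80 × O ≤ 200, so O ≤ 200/80 = 2.50.
Maximum integer Occurrence rating = 2 (gives RPN 160; O=3 would give 240 > 200).

2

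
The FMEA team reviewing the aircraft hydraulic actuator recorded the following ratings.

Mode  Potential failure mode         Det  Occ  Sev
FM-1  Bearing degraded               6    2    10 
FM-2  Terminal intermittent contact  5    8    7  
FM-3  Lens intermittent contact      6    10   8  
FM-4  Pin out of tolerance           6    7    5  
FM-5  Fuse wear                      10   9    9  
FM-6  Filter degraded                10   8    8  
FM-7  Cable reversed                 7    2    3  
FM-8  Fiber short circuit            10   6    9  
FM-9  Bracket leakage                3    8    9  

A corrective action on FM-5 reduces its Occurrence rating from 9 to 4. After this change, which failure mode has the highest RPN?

RPN = Severity × Occurrence × Detection:
  FM-1: 10 × 2 × 6 = 120
  FM-2: 7 × 8 × 5 = 280
  FM-3: 8 × 10 × 6 = 480
  FM-4: 5 × 7 × 6 = 210
  FM-5: 9 × 9 × 10 = 810
  FM-6: 8 × 8 × 10 = 640
  FM-7: 3 × 2 × 7 = 42
  FM-8: 9 × 6 × 10 = 540
  FM-9: 9 × 8 × 3 = 216
After action: FM-5 → 9 × 4 × 10 = 360.
Revised RPNs: FM-6=640, FM-8=540, FM-3=480, FM-5=360, FM-2=280, FM-9=216, FM-4=210, FM-1=120, FM-7=42.
Highest is now FM-6 (640).

FM-6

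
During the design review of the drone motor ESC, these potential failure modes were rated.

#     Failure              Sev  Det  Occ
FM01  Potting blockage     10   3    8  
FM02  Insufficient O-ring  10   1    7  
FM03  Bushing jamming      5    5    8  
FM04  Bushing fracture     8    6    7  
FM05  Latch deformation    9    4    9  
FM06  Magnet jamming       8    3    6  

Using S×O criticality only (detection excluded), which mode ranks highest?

Criticality = Severity × Occurrence:
  FM01: 10 × 8 = 80
  FM02: 10 × 7 = 70
  FM03: 5 × 8 = 40
  FM04: 8 × 7 = 56
  FM05: 9 × 9 = 81
  FM06: 8 × 6 = 48
Highest criticality is 81 → FM05.

FM05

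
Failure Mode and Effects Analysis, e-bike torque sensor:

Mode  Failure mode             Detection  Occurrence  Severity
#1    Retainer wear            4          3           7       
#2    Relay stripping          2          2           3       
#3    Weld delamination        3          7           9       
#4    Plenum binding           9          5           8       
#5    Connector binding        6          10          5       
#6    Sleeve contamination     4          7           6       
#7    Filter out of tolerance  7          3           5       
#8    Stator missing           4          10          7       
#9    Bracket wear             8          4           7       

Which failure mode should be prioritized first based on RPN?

RPN = Severity × Occurrence × Detection:
  #1: 7 × 3 × 4 = 84
  #2: 3 × 2 × 2 = 12
  #3: 9 × 7 × 3 = 189
  #4: 8 × 5 × 9 = 360
  #5: 5 × 10 × 6 = 300
  #6: 6 × 7 × 4 = 168
  #7: 5 × 3 × 7 = 105
  #8: 7 × 10 × 4 = 280
  #9: 7 × 4 × 8 = 224
Highest RPN is 360 → #4.

#4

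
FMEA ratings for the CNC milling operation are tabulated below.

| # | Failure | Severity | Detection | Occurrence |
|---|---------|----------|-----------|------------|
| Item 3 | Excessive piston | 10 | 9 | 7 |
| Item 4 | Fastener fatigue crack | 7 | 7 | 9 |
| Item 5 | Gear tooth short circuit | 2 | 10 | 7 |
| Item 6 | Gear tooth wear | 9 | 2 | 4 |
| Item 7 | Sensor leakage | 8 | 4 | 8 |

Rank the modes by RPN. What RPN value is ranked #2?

RPN = Severity × Occurrence × Detection:
  Item 3: 10 × 7 × 9 = 630
  Item 4: 7 × 9 × 7 = 441
  Item 5: 2 × 7 × 10 = 140
  Item 6: 9 × 4 × 2 = 72
  Item 7: 8 × 8 × 4 = 256
Sorted descending: 630, 441, 256, 140, 72.
The second-highest RPN is 441 (Item 4).

441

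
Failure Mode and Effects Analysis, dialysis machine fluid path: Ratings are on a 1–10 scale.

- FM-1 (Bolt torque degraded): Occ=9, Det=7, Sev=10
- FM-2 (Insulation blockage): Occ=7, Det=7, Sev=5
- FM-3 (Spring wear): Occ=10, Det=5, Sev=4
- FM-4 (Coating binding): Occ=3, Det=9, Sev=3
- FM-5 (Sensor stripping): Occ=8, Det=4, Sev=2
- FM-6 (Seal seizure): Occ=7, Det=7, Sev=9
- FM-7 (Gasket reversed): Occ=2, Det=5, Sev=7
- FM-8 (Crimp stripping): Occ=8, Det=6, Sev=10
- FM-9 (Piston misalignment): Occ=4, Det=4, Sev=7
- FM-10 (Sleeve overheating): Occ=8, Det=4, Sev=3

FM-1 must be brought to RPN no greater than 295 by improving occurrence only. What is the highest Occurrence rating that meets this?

FM-1: S=10, O=9, D=7 → current RPN = 630.
Fixed product = 70. Need 70 × O ≤ 295, so O ≤ 295/70 = 4.21.
Maximum integer Occurrence rating = 4 (gives RPN 280; O=5 would give 350 > 295).

4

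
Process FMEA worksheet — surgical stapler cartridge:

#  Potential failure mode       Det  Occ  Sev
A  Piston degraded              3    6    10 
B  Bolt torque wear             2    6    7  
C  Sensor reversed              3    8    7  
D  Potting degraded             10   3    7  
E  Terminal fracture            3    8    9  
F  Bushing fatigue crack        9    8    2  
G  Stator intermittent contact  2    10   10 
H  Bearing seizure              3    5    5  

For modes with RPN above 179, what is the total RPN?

RPN = Severity × Occurrence × Detection:
  A: 10 × 6 × 3 = 180
  B: 7 × 6 × 2 = 84
  C: 7 × 8 × 3 = 168
  D: 7 × 3 × 10 = 210
  E: 9 × 8 × 3 = 216
  F: 2 × 8 × 9 = 144
  G: 10 × 10 × 2 = 200
  H: 5 × 5 × 3 = 75
RPN > 179: A (180), D (210), E (216), G (200).
Sum: 180 + 210 + 216 + 200 = 806.

806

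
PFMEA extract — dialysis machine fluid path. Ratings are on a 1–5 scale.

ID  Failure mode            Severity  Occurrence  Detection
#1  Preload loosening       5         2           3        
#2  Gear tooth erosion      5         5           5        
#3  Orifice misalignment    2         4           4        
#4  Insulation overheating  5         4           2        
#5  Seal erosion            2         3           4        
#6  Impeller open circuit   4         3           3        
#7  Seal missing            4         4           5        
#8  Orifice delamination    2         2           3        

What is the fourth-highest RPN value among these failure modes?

36

RPN = Severity × Occurrence × Detection:
  #1: 5 × 2 × 3 = 30
  #2: 5 × 5 × 5 = 125
  #3: 2 × 4 × 4 = 32
  #4: 5 × 4 × 2 = 40
  #5: 2 × 3 × 4 = 24
  #6: 4 × 3 × 3 = 36
  #7: 4 × 4 × 5 = 80
  #8: 2 × 2 × 3 = 12
Sorted descending: 125, 80, 40, 36, 32, 30, 24, 12.
The fourth-highest RPN is 36 (#6).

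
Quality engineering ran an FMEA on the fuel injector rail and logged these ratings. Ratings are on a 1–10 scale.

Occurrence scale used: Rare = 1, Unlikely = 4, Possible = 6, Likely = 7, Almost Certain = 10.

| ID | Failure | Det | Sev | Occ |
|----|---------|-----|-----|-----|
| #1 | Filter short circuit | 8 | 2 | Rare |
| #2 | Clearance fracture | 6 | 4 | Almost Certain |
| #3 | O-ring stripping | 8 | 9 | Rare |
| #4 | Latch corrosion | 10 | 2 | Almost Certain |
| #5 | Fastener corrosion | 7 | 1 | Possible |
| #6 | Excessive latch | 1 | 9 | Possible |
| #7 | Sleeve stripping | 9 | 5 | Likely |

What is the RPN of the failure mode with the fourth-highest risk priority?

RPN = Severity × Occurrence × Detection:
  #1: 2 × 1 × 8 = 16
  #2: 4 × 10 × 6 = 240
  #3: 9 × 1 × 8 = 72
  #4: 2 × 10 × 10 = 200
  #5: 1 × 6 × 7 = 42
  #6: 9 × 6 × 1 = 54
  #7: 5 × 7 × 9 = 315
Sorted descending: 315, 240, 200, 72, 54, 42, 16.
The fourth-highest RPN is 72 (#3).

72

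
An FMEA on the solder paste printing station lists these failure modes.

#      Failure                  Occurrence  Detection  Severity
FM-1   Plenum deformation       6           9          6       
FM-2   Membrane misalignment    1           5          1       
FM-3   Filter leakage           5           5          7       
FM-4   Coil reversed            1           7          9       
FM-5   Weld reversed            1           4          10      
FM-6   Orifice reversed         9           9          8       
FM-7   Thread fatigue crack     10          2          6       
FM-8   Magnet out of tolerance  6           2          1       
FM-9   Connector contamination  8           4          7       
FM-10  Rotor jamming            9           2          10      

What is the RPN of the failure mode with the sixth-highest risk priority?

120

RPN = Severity × Occurrence × Detection:
  FM-1: 6 × 6 × 9 = 324
  FM-2: 1 × 1 × 5 = 5
  FM-3: 7 × 5 × 5 = 175
  FM-4: 9 × 1 × 7 = 63
  FM-5: 10 × 1 × 4 = 40
  FM-6: 8 × 9 × 9 = 648
  FM-7: 6 × 10 × 2 = 120
  FM-8: 1 × 6 × 2 = 12
  FM-9: 7 × 8 × 4 = 224
  FM-10: 10 × 9 × 2 = 180
Sorted descending: 648, 324, 224, 180, 175, 120, 63, 40, 12, 5.
The sixth-highest RPN is 120 (FM-7).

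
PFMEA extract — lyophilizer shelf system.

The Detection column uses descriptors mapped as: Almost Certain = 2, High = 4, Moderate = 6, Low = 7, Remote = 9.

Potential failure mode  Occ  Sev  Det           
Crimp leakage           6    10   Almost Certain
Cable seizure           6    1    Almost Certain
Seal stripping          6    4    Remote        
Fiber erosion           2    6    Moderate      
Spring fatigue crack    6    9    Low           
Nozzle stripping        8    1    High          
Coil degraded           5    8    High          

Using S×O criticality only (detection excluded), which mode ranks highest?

Crimp leakage

Criticality = Severity × Occurrence:
  Crimp leakage: 10 × 6 = 60
  Cable seizure: 1 × 6 = 6
  Seal stripping: 4 × 6 = 24
  Fiber erosion: 6 × 2 = 12
  Spring fatigue crack: 9 × 6 = 54
  Nozzle stripping: 1 × 8 = 8
  Coil degraded: 8 × 5 = 40
Highest criticality is 60 → Crimp leakage.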